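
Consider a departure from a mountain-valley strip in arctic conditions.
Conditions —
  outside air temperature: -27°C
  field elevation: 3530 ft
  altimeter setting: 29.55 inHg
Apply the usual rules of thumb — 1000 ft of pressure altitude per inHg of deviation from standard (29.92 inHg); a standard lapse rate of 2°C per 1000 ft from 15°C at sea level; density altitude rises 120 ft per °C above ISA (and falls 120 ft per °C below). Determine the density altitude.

-204 ft

Pressure altitude = 3530 + (29.92 − 29.55) × 1000 = 3530 + (+370) = 3900 ft.
ISA temperature at 3900 ft = 15 − 2 × (3900/1000) = 7.2°C.
ISA deviation = -27 − 7.2 = -34.2°C.
Density altitude = 3900 + 120 × (-34.2) = -204 ft.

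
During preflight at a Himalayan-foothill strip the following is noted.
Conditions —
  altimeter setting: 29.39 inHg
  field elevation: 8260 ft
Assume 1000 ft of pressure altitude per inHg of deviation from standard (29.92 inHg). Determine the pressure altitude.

8790 ft

Pressure correction = (29.92 − 29.39) × 1000 = +530 ft.
Pressure altitude = 8260 + (+530) = 8790 ft.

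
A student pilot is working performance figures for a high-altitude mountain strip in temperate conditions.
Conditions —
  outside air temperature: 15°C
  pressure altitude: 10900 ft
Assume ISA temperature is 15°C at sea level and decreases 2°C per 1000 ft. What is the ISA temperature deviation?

ISA+21.8°C

ISA temperature at 10900 ft = 15 − 2 × (10900/1000) = -6.8°C.
Deviation = OAT − ISA = 15 − (-6.8) = +21.8°C.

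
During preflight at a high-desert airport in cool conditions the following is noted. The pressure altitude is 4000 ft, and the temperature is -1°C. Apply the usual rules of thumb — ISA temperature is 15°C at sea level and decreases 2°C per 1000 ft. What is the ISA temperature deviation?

ISA temperature at 4000 ft = 15 − 2 × (4000/1000) = 7°C.
Deviation = OAT − ISA = -1 − 7 = -8°C.

ISA-8°C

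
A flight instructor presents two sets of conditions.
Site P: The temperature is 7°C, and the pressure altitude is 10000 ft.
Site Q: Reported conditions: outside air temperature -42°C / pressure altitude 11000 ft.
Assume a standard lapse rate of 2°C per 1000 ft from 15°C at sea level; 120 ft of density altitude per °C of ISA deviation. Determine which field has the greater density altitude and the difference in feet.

Site P: ISA temp = -5°C, deviation +12°C, DA = 10000 + 120 × 12 = 11440 ft.
Site Q: ISA temp = -7°C, deviation -35°C, DA = 11000 + 120 × (-35) = 6800 ft.
Site P is higher by 11440 − 6800 = 4640 ft.

Site P by 4640 ft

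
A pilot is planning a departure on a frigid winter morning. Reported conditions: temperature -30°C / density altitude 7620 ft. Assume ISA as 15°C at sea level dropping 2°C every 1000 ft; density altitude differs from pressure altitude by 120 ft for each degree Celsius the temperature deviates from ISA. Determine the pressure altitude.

10500 ft

DA = PA + 120 × (OAT − (15 − 2·PA/1000)) = PA + 120·OAT − 1800 + 0.24·PA = 1.24·PA + 120·OAT − 1800.
So 1.24·PA = 7620 − 120 × (-30) + 1800 = 13020.
PA = 13020 / 1.24 = 10500 ft.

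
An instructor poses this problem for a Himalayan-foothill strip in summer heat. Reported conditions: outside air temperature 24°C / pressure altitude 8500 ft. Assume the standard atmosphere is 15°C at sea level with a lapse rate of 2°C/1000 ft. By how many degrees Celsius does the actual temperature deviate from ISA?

ISA+26°C

ISA temperature at 8500 ft = 15 − 2 × (8500/1000) = -2°C.
Deviation = OAT − ISA = 24 − (-2) = +26°C.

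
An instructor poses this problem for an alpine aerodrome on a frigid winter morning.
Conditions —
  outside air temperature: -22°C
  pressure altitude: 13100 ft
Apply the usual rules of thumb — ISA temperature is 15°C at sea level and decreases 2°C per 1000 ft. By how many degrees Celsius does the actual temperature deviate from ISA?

ISA temperature at 13100 ft = 15 − 2 × (13100/1000) = -11.2°C.
Deviation = OAT − ISA = -22 − (-11.2) = -10.8°C.

ISA-10.8°C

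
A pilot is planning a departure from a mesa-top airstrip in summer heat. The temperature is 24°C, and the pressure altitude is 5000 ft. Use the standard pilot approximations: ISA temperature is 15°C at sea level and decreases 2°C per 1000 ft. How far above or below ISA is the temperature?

ISA+19°C

ISA temperature at 5000 ft = 15 − 2 × (5000/1000) = 5°C.
Deviation = OAT − ISA = 24 − 5 = +19°C.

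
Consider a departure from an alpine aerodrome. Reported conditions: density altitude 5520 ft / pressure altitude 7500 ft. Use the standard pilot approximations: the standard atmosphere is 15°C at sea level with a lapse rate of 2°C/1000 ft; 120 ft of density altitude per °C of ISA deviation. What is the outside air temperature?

-16.5°C

Density altitude − pressure altitude = 5520 − 7500 = -1980 ft.
At 120 ft/°C that is an ISA deviation of -1980/120 = -16.5°C.
ISA temperature at 7500 ft = 15 − 2 × (7500/1000) = 0°C.
OAT = ISA + deviation = 0 + (-16.5) = -16.5°C.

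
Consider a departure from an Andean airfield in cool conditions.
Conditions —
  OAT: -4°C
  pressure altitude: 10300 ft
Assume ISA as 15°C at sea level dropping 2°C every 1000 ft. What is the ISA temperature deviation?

ISA+1.6°C

ISA temperature at 10300 ft = 15 − 2 × (10300/1000) = -5.6°C.
Deviation = OAT − ISA = -4 − (-5.6) = +1.6°C.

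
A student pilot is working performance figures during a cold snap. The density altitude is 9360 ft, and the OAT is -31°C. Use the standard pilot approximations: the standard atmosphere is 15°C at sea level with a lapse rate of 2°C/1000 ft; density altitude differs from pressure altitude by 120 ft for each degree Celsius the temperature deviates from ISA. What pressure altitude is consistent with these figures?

DA = PA + 120 × (OAT − (15 − 2·PA/1000)) = PA + 120·OAT − 1800 + 0.24·PA = 1.24·PA + 120·OAT − 1800.
So 1.24·PA = 9360 − 120 × (-31) + 1800 = 14880.
PA = 14880 / 1.24 = 12000 ft.

12000 ft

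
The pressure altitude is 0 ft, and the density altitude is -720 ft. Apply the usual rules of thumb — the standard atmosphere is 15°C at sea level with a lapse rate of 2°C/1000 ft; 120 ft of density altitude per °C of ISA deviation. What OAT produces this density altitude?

9°C

Density altitude − pressure altitude = -720 − 0 = -720 ft.
At 120 ft/°C that is an ISA deviation of -720/120 = -6°C.
ISA temperature at 0 ft = 15 − 2 × (0/1000) = 15°C.
OAT = ISA + deviation = 15 + (-6) = 9°C.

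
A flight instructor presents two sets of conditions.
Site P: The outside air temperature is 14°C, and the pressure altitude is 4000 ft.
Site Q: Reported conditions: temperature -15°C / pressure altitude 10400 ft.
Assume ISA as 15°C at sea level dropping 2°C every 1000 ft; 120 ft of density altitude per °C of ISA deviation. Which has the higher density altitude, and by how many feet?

Site P: ISA temp = 7°C, deviation +7°C, DA = 4000 + 120 × 7 = 4840 ft.
Site Q: ISA temp = -5.8°C, deviation -9.2°C, DA = 10400 + 120 × (-9.2) = 9296 ft.
Site Q is higher by 9296 − 4840 = 4456 ft.

Site Q by 4456 ft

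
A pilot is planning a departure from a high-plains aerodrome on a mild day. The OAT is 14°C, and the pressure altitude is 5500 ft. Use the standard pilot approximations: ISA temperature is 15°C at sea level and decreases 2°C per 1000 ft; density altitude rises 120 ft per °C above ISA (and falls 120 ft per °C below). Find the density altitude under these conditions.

ISA temperature at 5500 ft = 15 − 2 × (5500/1000) = 4°C.
ISA deviation = 14 − 4 = +10°C.
Density altitude = 5500 + 120 × (10) = 5500 + (+1200) = 6700 ft.

6700 ft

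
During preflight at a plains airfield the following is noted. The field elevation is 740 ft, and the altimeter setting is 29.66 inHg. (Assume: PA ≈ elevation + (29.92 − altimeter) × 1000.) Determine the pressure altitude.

Pressure correction = (29.92 − 29.66) × 1000 = +260 ft.
Pressure altitude = 740 + (+260) = 1000 ft.

1000 ft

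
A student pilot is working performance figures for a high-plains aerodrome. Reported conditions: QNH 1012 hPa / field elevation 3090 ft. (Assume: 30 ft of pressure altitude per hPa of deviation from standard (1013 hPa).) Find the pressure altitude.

Pressure correction = (1013 − 1012) × 30 = +30 ft.
Pressure altitude = 3090 + (+30) = 3120 ft.

3120 ft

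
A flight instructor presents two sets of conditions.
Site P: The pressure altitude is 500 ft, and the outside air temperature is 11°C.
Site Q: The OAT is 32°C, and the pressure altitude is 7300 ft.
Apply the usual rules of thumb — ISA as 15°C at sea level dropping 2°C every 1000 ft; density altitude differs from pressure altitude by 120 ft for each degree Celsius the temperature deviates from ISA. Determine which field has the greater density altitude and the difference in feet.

Site P: ISA temp = 14°C, deviation -3°C, DA = 500 + 120 × (-3) = 140 ft.
Site Q: ISA temp = 0.4°C, deviation +31.6°C, DA = 7300 + 120 × 31.6 = 11092 ft.
Site Q is higher by 11092 − 140 = 10952 ft.

Site Q by 10952 ft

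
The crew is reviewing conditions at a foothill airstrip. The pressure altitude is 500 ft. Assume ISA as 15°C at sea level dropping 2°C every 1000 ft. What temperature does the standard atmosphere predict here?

14°C

ISA temperature = 15 − 2 × (500/1000) = 15 − 1 = 14°C.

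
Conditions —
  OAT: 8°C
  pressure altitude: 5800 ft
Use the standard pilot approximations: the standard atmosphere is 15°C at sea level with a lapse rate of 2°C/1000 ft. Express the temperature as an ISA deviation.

ISA+4.6°C

ISA temperature at 5800 ft = 15 − 2 × (5800/1000) = 3.4°C.
Deviation = OAT − ISA = 8 − 3.4 = +4.6°C.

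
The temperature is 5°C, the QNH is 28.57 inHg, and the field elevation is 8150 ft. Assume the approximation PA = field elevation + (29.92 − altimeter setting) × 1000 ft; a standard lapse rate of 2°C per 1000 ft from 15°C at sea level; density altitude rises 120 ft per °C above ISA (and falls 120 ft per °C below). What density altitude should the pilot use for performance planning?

10580 ft

Pressure altitude = 8150 + (29.92 − 28.57) × 1000 = 8150 + (+1350) = 9500 ft.
ISA temperature at 9500 ft = 15 − 2 × (9500/1000) = -4°C.
ISA deviation = 5 − (-4) = +9°C.
Density altitude = 9500 + 120 × (9) = 10580 ft.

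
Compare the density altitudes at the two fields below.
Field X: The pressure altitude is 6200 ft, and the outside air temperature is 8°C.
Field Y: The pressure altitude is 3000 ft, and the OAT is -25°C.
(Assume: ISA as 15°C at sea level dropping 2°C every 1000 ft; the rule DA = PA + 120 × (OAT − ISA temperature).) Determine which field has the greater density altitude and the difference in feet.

Field X by 7928 ft

Field X: ISA temp = 2.6°C, deviation +5.4°C, DA = 6200 + 120 × 5.4 = 6848 ft.
Field Y: ISA temp = 9°C, deviation -34°C, DA = 3000 + 120 × (-34) = -1080 ft.
Field X is higher by 6848 − (-1080) = 7928 ft.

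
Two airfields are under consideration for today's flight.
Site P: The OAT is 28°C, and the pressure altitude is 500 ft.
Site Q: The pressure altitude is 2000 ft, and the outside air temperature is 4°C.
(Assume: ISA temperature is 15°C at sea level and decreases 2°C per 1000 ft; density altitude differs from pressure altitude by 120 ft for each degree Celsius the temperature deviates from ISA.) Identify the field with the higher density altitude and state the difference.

Site P: ISA temp = 14°C, deviation +14°C, DA = 500 + 120 × 14 = 2180 ft.
Site Q: ISA temp = 11°C, deviation -7°C, DA = 2000 + 120 × (-7) = 1160 ft.
Site P is higher by 2180 − 1160 = 1020 ft.

Site P by 1020 ft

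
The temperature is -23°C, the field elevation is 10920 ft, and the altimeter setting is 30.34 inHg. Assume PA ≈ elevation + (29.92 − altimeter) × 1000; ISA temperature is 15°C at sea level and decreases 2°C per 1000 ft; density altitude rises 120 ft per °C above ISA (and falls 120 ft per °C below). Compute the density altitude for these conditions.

Pressure altitude = 10920 + (29.92 − 30.34) × 1000 = 10920 + (-420) = 10500 ft.
ISA temperature at 10500 ft = 15 − 2 × (10500/1000) = -6°C.
ISA deviation = -23 − (-6) = -17°C.
Density altitude = 10500 + 120 × (-17) = 8460 ft.

8460 ft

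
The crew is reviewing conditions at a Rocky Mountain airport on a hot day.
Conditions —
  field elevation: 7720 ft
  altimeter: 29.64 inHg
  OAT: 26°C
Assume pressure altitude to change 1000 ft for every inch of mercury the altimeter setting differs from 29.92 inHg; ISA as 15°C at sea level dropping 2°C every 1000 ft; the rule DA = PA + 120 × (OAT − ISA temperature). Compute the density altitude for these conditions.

11240 ft

Pressure altitude = 7720 + (29.92 − 29.64) × 1000 = 7720 + (+280) = 8000 ft.
ISA temperature at 8000 ft = 15 − 2 × (8000/1000) = -1°C.
ISA deviation = 26 − (-1) = +27°C.
Density altitude = 8000 + 120 × (27) = 11240 ft.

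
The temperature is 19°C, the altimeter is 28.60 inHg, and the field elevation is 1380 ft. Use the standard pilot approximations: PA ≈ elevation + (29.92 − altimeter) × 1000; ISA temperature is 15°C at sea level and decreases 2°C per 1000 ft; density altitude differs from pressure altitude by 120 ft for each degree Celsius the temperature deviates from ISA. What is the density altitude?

3828 ft

Pressure altitude = 1380 + (29.92 − 28.60) × 1000 = 1380 + (+1320) = 2700 ft.
ISA temperature at 2700 ft = 15 − 2 × (2700/1000) = 9.6°C.
ISA deviation = 19 − 9.6 = +9.4°C.
Density altitude = 2700 + 120 × (9.4) = 3828 ft.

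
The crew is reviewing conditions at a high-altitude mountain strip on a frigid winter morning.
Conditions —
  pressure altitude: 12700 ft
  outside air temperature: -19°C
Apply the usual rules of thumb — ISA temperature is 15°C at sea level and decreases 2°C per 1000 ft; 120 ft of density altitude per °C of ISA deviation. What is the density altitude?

11668 ft

ISA temperature at 12700 ft = 15 − 2 × (12700/1000) = -10.4°C.
ISA deviation = -19 − (-10.4) = -8.6°C.
Density altitude = 12700 + 120 × (-8.6) = 12700 + (-1032) = 11668 ft.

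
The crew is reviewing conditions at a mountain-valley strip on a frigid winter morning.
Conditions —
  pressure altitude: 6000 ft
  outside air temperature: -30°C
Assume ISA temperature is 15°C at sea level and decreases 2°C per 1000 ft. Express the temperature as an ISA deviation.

ISA temperature at 6000 ft = 15 − 2 × (6000/1000) = 3°C.
Deviation = OAT − ISA = -30 − 3 = -33°C.

ISA-33°C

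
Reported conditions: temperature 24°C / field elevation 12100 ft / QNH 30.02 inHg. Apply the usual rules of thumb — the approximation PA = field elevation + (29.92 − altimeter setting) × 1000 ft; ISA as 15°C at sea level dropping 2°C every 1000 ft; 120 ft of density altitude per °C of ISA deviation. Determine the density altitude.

Pressure altitude = 12100 + (29.92 − 30.02) × 1000 = 12100 + (-100) = 12000 ft.
ISA temperature at 12000 ft = 15 − 2 × (12000/1000) = -9°C.
ISA deviation = 24 − (-9) = +33°C.
Density altitude = 12000 + 120 × (33) = 15960 ft.

15960 ft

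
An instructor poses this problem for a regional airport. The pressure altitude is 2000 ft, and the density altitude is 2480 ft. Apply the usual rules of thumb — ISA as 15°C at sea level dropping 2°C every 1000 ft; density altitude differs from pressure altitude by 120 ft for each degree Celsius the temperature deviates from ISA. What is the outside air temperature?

15°C

Density altitude − pressure altitude = 2480 − 2000 = +480 ft.
At 120 ft/°C that is an ISA deviation of 480/120 = +4°C.
ISA temperature at 2000 ft = 15 − 2 × (2000/1000) = 11°C.
OAT = ISA + deviation = 11 + (+4) = 15°C.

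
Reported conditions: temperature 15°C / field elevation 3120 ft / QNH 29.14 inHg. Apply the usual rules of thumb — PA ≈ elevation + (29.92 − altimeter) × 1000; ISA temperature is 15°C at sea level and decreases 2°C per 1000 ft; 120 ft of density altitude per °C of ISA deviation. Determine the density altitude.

4836 ft

Pressure altitude = 3120 + (29.92 − 29.14) × 1000 = 3120 + (+780) = 3900 ft.
ISA temperature at 3900 ft = 15 − 2 × (3900/1000) = 7.2°C.
ISA deviation = 15 − 7.2 = +7.8°C.
Density altitude = 3900 + 120 × (7.8) = 4836 ft.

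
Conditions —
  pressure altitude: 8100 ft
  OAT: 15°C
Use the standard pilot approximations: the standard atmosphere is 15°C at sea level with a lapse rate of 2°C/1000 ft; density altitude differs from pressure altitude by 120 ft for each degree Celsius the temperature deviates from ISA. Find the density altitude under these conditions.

ISA temperature at 8100 ft = 15 − 2 × (8100/1000) = -1.2°C.
ISA deviation = 15 − (-1.2) = +16.2°C.
Density altitude = 8100 + 120 × (16.2) = 8100 + (+1944) = 10044 ft.

10044 ft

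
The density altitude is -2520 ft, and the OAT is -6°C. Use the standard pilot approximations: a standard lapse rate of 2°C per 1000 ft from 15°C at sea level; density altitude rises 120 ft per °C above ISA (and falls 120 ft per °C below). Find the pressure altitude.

DA = PA + 120 × (OAT − (15 − 2·PA/1000)) = PA + 120·OAT − 1800 + 0.24·PA = 1.24·PA + 120·OAT − 1800.
So 1.24·PA = -2520 − 120 × (-6) + 1800 = 0.
PA = 0 / 1.24 = 0 ft.

0 ft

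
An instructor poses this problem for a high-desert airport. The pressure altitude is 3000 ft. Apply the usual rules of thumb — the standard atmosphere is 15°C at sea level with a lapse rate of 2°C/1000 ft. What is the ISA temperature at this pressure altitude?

ISA temperature = 15 − 2 × (3000/1000) = 15 − 6 = 9°C.

9°C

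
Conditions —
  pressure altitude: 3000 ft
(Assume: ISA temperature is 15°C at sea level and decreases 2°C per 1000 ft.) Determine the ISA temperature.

9°C

ISA temperature = 15 − 2 × (3000/1000) = 15 − 6 = 9°C.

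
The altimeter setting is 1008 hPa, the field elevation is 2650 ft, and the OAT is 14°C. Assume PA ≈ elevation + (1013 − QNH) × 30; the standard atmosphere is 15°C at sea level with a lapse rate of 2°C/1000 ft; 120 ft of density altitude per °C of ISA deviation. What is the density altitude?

Pressure altitude = 2650 + (1013 − 1008) × 30 = 2650 + (+150) = 2800 ft.
ISA temperature at 2800 ft = 15 − 2 × (2800/1000) = 9.4°C.
ISA deviation = 14 − 9.4 = +4.6°C.
Density altitude = 2800 + 120 × (4.6) = 3352 ft.

3352 ft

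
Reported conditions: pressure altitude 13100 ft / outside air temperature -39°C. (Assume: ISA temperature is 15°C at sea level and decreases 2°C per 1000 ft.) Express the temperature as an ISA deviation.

ISA temperature at 13100 ft = 15 − 2 × (13100/1000) = -11.2°C.
Deviation = OAT − ISA = -39 − (-11.2) = -27.8°C.

ISA-27.8°C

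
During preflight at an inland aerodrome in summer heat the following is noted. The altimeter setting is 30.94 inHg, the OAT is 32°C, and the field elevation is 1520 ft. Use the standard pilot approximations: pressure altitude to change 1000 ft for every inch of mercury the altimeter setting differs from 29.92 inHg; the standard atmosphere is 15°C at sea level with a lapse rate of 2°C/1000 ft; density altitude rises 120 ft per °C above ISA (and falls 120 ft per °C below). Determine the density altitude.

2660 ft

Pressure altitude = 1520 + (29.92 − 30.94) × 1000 = 1520 + (-1020) = 500 ft.
ISA temperature at 500 ft = 15 − 2 × (500/1000) = 14°C.
ISA deviation = 32 − 14 = +18°C.
Density altitude = 500 + 120 × (18) = 2660 ft.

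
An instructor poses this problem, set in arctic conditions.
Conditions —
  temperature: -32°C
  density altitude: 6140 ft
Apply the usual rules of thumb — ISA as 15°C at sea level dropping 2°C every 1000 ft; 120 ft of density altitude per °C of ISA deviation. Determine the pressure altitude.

9500 ft

DA = PA + 120 × (OAT − (15 − 2·PA/1000)) = PA + 120·OAT − 1800 + 0.24·PA = 1.24·PA + 120·OAT − 1800.
So 1.24·PA = 6140 − 120 × (-32) + 1800 = 11780.
PA = 11780 / 1.24 = 9500 ft.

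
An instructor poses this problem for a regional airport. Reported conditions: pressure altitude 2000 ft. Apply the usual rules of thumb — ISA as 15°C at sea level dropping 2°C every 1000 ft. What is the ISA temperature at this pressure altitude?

11°C

ISA temperature = 15 − 2 × (2000/1000) = 15 − 4 = 11°C.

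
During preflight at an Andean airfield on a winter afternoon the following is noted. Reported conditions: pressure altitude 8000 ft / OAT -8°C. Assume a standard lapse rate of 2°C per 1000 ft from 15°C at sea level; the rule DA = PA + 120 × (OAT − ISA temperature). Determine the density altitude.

ISA temperature at 8000 ft = 15 − 2 × (8000/1000) = -1°C.
ISA deviation = -8 − (-1) = -7°C.
Density altitude = 8000 + 120 × (-7) = 8000 + (-840) = 7160 ft.

7160 ft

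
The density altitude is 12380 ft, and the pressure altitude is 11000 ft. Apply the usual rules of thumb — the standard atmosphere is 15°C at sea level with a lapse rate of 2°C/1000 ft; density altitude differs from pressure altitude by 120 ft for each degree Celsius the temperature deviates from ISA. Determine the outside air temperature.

4.5°C

Density altitude − pressure altitude = 12380 − 11000 = +1380 ft.
At 120 ft/°C that is an ISA deviation of 1380/120 = +11.5°C.
ISA temperature at 11000 ft = 15 − 2 × (11000/1000) = -7°C.
OAT = ISA + deviation = -7 + (+11.5) = 4.5°C.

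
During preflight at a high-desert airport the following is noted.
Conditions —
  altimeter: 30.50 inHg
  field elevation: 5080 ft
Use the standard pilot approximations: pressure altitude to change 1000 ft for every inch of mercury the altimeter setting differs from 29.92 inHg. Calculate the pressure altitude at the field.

Pressure correction = (29.92 − 30.50) × 1000 = -580 ft.
Pressure altitude = 5080 + (-580) = 4500 ft.

4500 ft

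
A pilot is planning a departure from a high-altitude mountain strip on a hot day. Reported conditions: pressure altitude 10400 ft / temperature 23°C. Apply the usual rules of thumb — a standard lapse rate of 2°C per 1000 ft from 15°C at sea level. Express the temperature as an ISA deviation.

ISA+28.8°C

ISA temperature at 10400 ft = 15 − 2 × (10400/1000) = -5.8°C.
Deviation = OAT − ISA = 23 − (-5.8) = +28.8°C.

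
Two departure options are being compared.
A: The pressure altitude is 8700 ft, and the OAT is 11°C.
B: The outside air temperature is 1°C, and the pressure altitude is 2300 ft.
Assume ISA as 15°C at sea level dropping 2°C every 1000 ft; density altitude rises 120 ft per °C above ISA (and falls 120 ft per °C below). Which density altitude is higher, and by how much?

A by 9136 ft

A: ISA temp = -2.4°C, deviation +13.4°C, DA = 8700 + 120 × 13.4 = 10308 ft.
B: ISA temp = 10.4°C, deviation -9.4°C, DA = 2300 + 120 × (-9.4) = 1172 ft.
A is higher by 10308 − 1172 = 9136 ft.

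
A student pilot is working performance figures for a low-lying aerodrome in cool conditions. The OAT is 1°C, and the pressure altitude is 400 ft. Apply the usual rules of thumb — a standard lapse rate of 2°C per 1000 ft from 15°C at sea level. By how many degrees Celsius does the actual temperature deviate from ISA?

ISA-13.2°C

ISA temperature at 400 ft = 15 − 2 × (400/1000) = 14.2°C.
Deviation = OAT − ISA = 1 − 14.2 = -13.2°C.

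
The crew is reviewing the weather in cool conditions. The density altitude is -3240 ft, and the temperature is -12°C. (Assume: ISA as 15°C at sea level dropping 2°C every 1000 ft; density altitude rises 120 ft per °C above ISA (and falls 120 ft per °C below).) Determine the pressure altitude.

0 ft

DA = PA + 120 × (OAT − (15 − 2·PA/1000)) = PA + 120·OAT − 1800 + 0.24·PA = 1.24·PA + 120·OAT − 1800.
So 1.24·PA = -3240 − 120 × (-12) + 1800 = 0.
PA = 0 / 1.24 = 0 ft.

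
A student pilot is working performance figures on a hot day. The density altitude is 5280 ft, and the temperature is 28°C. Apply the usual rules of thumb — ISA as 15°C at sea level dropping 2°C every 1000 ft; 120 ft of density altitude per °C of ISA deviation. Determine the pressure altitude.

DA = PA + 120 × (OAT − (15 − 2·PA/1000)) = PA + 120·OAT − 1800 + 0.24·PA = 1.24·PA + 120·OAT − 1800.
So 1.24·PA = 5280 − 120 × 28 + 1800 = 3720.
PA = 3720 / 1.24 = 3000 ft.

3000 ft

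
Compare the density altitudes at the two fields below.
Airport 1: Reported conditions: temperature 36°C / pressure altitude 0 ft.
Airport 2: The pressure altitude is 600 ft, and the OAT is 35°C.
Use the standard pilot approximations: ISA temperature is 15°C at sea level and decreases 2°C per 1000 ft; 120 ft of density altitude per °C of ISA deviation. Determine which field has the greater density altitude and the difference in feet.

Airport 2 by 624 ft

Airport 1: ISA temp = 15°C, deviation +21°C, DA = 0 + 120 × 21 = 2520 ft.
Airport 2: ISA temp = 13.8°C, deviation +21.2°C, DA = 600 + 120 × 21.2 = 3144 ft.
Airport 2 is higher by 3144 − 2520 = 624 ft.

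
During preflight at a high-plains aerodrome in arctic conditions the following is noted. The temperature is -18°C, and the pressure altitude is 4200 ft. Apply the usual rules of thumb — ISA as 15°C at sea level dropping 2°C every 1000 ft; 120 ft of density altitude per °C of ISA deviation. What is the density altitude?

1248 ft

ISA temperature at 4200 ft = 15 − 2 × (4200/1000) = 6.6°C.
ISA deviation = -18 − 6.6 = -24.6°C.
Density altitude = 4200 + 120 × (-24.6) = 4200 + (-2952) = 1248 ft.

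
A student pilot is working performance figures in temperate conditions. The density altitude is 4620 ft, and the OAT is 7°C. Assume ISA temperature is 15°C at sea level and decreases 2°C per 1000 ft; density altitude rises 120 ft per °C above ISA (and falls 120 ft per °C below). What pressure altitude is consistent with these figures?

DA = PA + 120 × (OAT − (15 − 2·PA/1000)) = PA + 120·OAT − 1800 + 0.24·PA = 1.24·PA + 120·OAT − 1800.
So 1.24·PA = 4620 − 120 × 7 + 1800 = 5580.
PA = 5580 / 1.24 = 4500 ft.

4500 ft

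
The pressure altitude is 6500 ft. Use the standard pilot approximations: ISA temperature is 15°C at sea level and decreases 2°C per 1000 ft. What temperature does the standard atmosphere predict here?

ISA temperature = 15 − 2 × (6500/1000) = 15 − 13 = 2°C.

2°C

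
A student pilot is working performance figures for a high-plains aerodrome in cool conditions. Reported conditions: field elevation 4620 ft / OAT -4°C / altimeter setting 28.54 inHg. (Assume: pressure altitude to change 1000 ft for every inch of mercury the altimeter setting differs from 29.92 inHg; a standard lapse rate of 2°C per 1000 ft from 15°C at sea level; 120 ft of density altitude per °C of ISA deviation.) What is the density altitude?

5160 ft

Pressure altitude = 4620 + (29.92 − 28.54) × 1000 = 4620 + (+1380) = 6000 ft.
ISA temperature at 6000 ft = 15 − 2 × (6000/1000) = 3°C.
ISA deviation = -4 − 3 = -7°C.
Density altitude = 6000 + 120 × (-7) = 5160 ft.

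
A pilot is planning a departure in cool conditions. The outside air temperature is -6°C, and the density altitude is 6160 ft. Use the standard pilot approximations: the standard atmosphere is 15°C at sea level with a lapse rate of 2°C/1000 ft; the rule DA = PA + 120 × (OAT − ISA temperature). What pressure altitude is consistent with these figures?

7000 ft

DA = PA + 120 × (OAT − (15 − 2·PA/1000)) = PA + 120·OAT − 1800 + 0.24·PA = 1.24·PA + 120·OAT − 1800.
So 1.24·PA = 6160 − 120 × (-6) + 1800 = 8680.
PA = 8680 / 1.24 = 7000 ft.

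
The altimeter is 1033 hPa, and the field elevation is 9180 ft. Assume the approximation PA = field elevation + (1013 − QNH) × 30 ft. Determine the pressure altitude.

8580 ft

Pressure correction = (1013 − 1033) × 30 = -600 ft.
Pressure altitude = 9180 + (-600) = 8580 ft.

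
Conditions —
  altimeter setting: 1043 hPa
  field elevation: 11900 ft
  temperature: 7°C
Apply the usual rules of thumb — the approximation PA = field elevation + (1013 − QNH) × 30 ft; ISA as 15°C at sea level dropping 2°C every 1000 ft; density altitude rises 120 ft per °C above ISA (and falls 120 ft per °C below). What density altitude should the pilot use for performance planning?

12680 ft

Pressure altitude = 11900 + (1013 − 1043) × 30 = 11900 + (-900) = 11000 ft.
ISA temperature at 11000 ft = 15 − 2 × (11000/1000) = -7°C.
ISA deviation = 7 − (-7) = +14°C.
Density altitude = 11000 + 120 × (14) = 12680 ft.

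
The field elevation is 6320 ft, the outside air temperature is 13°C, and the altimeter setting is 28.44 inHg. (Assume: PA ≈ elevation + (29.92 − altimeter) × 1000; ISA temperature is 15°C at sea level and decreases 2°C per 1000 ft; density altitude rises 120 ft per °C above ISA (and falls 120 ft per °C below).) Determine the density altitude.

9432 ft

Pressure altitude = 6320 + (29.92 − 28.44) × 1000 = 6320 + (+1480) = 7800 ft.
ISA temperature at 7800 ft = 15 − 2 × (7800/1000) = -0.6°C.
ISA deviation = 13 − (-0.6) = +13.6°C.
Density altitude = 7800 + 120 × (13.6) = 9432 ft.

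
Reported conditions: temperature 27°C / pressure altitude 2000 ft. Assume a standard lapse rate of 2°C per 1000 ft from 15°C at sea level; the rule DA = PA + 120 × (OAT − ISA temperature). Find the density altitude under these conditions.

3920 ft

ISA temperature at 2000 ft = 15 − 2 × (2000/1000) = 11°C.
ISA deviation = 27 − 11 = +16°C.
Density altitude = 2000 + 120 × (16) = 2000 + (+1920) = 3920 ft.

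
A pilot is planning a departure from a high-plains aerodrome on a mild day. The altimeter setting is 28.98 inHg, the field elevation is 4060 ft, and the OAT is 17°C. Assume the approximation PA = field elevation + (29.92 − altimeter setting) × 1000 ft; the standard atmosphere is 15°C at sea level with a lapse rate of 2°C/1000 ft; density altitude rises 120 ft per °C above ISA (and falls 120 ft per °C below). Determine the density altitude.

Pressure altitude = 4060 + (29.92 − 28.98) × 1000 = 4060 + (+940) = 5000 ft.
ISA temperature at 5000 ft = 15 − 2 × (5000/1000) = 5°C.
ISA deviation = 17 − 5 = +12°C.
Density altitude = 5000 + 120 × (12) = 6440 ft.

6440 ft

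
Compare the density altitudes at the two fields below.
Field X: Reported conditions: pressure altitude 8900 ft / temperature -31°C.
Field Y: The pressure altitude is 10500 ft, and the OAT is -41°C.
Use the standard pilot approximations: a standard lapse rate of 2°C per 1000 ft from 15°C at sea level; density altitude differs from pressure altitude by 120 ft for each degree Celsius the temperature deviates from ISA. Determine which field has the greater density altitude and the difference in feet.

Field Y by 784 ft

Field X: ISA temp = -2.8°C, deviation -28.2°C, DA = 8900 + 120 × (-28.2) = 5516 ft.
Field Y: ISA temp = -6°C, deviation -35°C, DA = 10500 + 120 × (-35) = 6300 ft.
Field Y is higher by 6300 − 5516 = 784 ft.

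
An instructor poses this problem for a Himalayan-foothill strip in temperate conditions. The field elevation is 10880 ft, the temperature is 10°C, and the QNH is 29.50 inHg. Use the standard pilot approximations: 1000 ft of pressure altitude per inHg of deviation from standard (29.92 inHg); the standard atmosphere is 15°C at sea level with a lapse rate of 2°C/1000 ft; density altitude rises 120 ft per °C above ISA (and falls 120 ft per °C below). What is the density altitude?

Pressure altitude = 10880 + (29.92 − 29.50) × 1000 = 10880 + (+420) = 11300 ft.
ISA temperature at 11300 ft = 15 − 2 × (11300/1000) = -7.6°C.
ISA deviation = 10 − (-7.6) = +17.6°C.
Density altitude = 11300 + 120 × (17.6) = 13412 ft.

13412 ft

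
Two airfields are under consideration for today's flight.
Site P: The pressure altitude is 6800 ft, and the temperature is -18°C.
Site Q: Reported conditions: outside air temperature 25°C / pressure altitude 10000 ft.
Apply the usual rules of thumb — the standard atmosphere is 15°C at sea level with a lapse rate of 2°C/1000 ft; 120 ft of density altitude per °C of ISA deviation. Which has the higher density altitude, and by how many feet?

Site Q by 9128 ft

Site P: ISA temp = 1.4°C, deviation -19.4°C, DA = 6800 + 120 × (-19.4) = 4472 ft.
Site Q: ISA temp = -5°C, deviation +30°C, DA = 10000 + 120 × 30 = 13600 ft.
Site Q is higher by 13600 − 4472 = 9128 ft.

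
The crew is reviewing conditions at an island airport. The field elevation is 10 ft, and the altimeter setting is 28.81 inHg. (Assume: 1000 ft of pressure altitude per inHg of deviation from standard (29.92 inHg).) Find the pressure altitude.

Pressure correction = (29.92 − 28.81) × 1000 = +1110 ft.
Pressure altitude = 10 + (+1110) = 1120 ft.

1120 ft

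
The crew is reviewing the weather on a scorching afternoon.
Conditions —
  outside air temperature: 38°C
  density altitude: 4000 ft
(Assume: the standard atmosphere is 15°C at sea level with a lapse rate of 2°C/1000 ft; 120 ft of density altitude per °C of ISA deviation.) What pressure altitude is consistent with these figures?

1000 ft

DA = PA + 120 × (OAT − (15 − 2·PA/1000)) = PA + 120·OAT − 1800 + 0.24·PA = 1.24·PA + 120·OAT − 1800.
So 1.24·PA = 4000 − 120 × 38 + 1800 = 1240.
PA = 1240 / 1.24 = 1000 ft.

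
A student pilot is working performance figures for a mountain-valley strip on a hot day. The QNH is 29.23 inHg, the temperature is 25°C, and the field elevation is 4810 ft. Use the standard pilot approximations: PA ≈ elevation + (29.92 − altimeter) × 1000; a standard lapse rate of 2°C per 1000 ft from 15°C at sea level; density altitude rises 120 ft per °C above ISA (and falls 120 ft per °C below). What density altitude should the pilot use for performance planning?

8020 ft

Pressure altitude = 4810 + (29.92 − 29.23) × 1000 = 4810 + (+690) = 5500 ft.
ISA temperature at 5500 ft = 15 − 2 × (5500/1000) = 4°C.
ISA deviation = 25 − 4 = +21°C.
Density altitude = 5500 + 120 × (21) = 8020 ft.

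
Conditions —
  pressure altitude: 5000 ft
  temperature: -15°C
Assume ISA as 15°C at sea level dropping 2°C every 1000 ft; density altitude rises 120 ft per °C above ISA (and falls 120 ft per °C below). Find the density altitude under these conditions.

ISA temperature at 5000 ft = 15 − 2 × (5000/1000) = 5°C.
ISA deviation = -15 − 5 = -20°C.
Density altitude = 5000 + 120 × (-20) = 5000 + (-2400) = 2600 ft.

2600 ft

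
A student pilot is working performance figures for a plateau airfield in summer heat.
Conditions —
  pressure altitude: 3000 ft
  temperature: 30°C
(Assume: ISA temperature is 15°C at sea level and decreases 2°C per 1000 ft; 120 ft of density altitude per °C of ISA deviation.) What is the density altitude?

ISA temperature at 3000 ft = 15 − 2 × (3000/1000) = 9°C.
ISA deviation = 30 − 9 = +21°C.
Density altitude = 3000 + 120 × (21) = 3000 + (+2520) = 5520 ft.

5520 ft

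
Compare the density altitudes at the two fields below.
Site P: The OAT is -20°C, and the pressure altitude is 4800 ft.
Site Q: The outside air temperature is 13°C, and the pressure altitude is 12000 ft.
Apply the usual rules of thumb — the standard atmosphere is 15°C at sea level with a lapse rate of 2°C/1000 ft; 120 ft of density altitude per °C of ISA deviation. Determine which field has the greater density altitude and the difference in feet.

Site Q by 12888 ft

Site P: ISA temp = 5.4°C, deviation -25.4°C, DA = 4800 + 120 × (-25.4) = 1752 ft.
Site Q: ISA temp = -9°C, deviation +22°C, DA = 12000 + 120 × 22 = 14640 ft.
Site Q is higher by 14640 − 1752 = 12888 ft.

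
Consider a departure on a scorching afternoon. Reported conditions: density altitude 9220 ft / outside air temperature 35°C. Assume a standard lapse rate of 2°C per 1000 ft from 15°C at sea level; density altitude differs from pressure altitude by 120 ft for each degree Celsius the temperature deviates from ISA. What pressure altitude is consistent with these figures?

DA = PA + 120 × (OAT − (15 − 2·PA/1000)) = PA + 120·OAT − 1800 + 0.24·PA = 1.24·PA + 120·OAT − 1800.
So 1.24·PA = 9220 − 120 × 35 + 1800 = 6820.
PA = 6820 / 1.24 = 5500 ft.

5500 ft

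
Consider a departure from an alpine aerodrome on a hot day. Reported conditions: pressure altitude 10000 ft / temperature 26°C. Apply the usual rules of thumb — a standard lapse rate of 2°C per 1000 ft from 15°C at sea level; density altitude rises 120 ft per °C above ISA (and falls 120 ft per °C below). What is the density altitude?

13720 ft

ISA temperature at 10000 ft = 15 − 2 × (10000/1000) = -5°C.
ISA deviation = 26 − (-5) = +31°C.
Density altitude = 10000 + 120 × (31) = 10000 + (+3720) = 13720 ft.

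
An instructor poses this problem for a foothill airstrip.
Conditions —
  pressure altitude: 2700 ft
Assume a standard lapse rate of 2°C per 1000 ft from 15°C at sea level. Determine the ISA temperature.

9.6°C

ISA temperature = 15 − 2 × (2700/1000) = 15 − 5.4 = 9.6°C.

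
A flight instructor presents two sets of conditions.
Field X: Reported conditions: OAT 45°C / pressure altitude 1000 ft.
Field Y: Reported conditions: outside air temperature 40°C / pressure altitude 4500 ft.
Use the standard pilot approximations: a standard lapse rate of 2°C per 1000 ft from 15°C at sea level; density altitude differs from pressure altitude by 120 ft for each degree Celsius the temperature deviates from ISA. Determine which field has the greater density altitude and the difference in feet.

Field Y by 3740 ft

Field X: ISA temp = 13°C, deviation +32°C, DA = 1000 + 120 × 32 = 4840 ft.
Field Y: ISA temp = 6°C, deviation +34°C, DA = 4500 + 120 × 34 = 8580 ft.
Field Y is higher by 8580 − 4840 = 3740 ft.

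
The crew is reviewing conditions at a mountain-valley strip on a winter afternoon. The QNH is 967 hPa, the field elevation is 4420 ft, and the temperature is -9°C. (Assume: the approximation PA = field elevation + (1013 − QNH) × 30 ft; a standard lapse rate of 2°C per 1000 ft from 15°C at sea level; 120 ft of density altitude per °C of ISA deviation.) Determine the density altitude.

Pressure altitude = 4420 + (1013 − 967) × 30 = 4420 + (+1380) = 5800 ft.
ISA temperature at 5800 ft = 15 − 2 × (5800/1000) = 3.4°C.
ISA deviation = -9 − 3.4 = -12.4°C.
Density altitude = 5800 + 120 × (-12.4) = 4312 ft.

4312 ft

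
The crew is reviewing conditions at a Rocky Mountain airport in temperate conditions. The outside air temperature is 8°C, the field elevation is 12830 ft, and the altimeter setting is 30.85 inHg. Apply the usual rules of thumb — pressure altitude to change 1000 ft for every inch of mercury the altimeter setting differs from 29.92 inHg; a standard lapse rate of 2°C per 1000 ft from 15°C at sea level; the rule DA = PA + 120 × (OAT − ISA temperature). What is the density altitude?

Pressure altitude = 12830 + (29.92 − 30.85) × 1000 = 12830 + (-930) = 11900 ft.
ISA temperature at 11900 ft = 15 − 2 × (11900/1000) = -8.8°C.
ISA deviation = 8 − (-8.8) = +16.8°C.
Density altitude = 11900 + 120 × (16.8) = 13916 ft.

13916 ft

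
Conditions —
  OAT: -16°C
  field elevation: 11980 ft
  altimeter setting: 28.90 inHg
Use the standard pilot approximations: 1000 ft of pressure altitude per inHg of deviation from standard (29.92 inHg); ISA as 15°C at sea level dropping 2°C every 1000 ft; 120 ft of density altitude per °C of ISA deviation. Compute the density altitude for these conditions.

12400 ft

Pressure altitude = 11980 + (29.92 − 28.90) × 1000 = 11980 + (+1020) = 13000 ft.
ISA temperature at 13000 ft = 15 − 2 × (13000/1000) = -11°C.
ISA deviation = -16 − (-11) = -5°C.
Density altitude = 13000 + 120 × (-5) = 12400 ft.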